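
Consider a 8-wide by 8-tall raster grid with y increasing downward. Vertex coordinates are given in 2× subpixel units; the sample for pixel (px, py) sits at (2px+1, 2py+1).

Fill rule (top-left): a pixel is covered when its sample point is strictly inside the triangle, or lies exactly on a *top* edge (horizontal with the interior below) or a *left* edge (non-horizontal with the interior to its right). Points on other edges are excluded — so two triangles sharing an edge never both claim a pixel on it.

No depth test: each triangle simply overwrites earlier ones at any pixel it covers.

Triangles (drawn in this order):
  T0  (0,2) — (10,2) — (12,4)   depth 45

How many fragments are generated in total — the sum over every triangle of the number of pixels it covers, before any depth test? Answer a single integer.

T0:
  2·area = 20
  edge (0, 2)→(10, 2): d=(10,0) top-left  bias=+0
  edge (10, 2)→(12, 4): d=(2,2) right/bottom  bias=-1
  edge (12, 4)→(0, 2): d=(-12,-2) top-left  bias=+0
    (4,0)@(9, 1): e=[-10,0,30] → ·  [on edge]
    (3,1)@(7, 3): e=[10,8,2] → █
    (4,1)@(9, 3): e=[10,4,6] → █
    (5,1)@(11, 3): e=[10,0,10] → ·  [on edge]
    (3,2)@(7, 5): e=[30,12,-22] → ·
    (4,2)@(9, 5): e=[30,8,-18] → ·
    (6,2)@(13, 5): e=[30,0,-10] → ·  [on edge]
    (7,3)@(15, 7): e=[50,0,-30] → ·  [on edge]
  covered (2 px):
    · · · · · · · ·
    · · · █ █ · · ·
    · · · · · · · ·
    · · · · · · · ·
    · · · · · · · ·
    · · · · · · · ·
    · · · · · · · ·
    · · · · · · · ·

Result: 2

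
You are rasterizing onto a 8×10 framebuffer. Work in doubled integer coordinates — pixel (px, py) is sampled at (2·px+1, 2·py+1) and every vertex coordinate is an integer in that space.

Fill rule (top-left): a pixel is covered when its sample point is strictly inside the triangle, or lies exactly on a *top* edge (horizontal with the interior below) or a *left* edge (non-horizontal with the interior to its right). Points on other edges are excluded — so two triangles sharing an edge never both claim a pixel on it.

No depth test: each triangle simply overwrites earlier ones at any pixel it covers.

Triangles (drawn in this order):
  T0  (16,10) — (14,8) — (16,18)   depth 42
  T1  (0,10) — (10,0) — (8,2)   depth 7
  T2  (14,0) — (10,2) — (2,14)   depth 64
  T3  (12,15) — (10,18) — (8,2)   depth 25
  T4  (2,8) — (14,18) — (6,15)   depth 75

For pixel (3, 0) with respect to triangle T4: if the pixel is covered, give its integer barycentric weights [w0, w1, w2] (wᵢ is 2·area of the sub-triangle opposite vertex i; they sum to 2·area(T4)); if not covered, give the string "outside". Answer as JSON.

T0:
  2·area = 16  (B↔C swapped to make it positive)
  edge (16, 10)→(16, 18): d=(0,8) right/bottom  bias=-1
  edge (16, 18)→(14, 8): d=(-2,-10) top-left  bias=+0
  edge (14, 8)→(16, 10): d=(2,2) right/bottom  bias=-1
    (3,0)@(7, 1): e=[72,-56,0] → ·  [on edge]
    (4,1)@(9, 3): e=[56,-40,0] → ·  [on edge]
    (6,1)@(13, 3): e=[24,0,-8] → ·  [on edge]
    (5,2)@(11, 5): e=[40,-24,0] → ·  [on edge]
    (6,3)@(13, 7): e=[24,-8,0] → ·  [on edge]
    (7,4)@(15, 9): e=[8,8,0] → ·  [on edge]
    (7,5)@(15, 11): e=[8,4,4] → #
    (7,6)@(15, 13): e=[8,0,8] → #  [on edge]
    (7,7)@(15, 15): e=[8,-4,12] → ·
  covered (2 px):
    · · · · · · · ·
    · · · · · · · ·
    · · · · · · · ·
    · · · · · · · ·
    · · · · · · · ·
    · · · · · · · #
    · · · · · · · #
    · · · · · · · ·
    · · · · · · · ·
    · · · · · · · ·
T1:
  degenerate (2·area = 0) — covers nothing
T2:
  2·area = 32  (B↔C swapped to make it positive)
  edge (14, 0)→(2, 14): d=(-12,14) right/bottom  bias=-1
  edge (2, 14)→(10, 2): d=(8,-12) top-left  bias=+0
  edge (10, 2)→(14, 0): d=(4,-2) top-left  bias=+0
    (6,0)@(13, 1): e=[2,28,2] → #
    (7,0)@(15, 1): e=[-26,52,6] → ·
    (5,1)@(11, 3): e=[6,20,6] → #
    (6,1)@(13, 3): e=[-22,44,10] → ·
    (4,2)@(9, 5): e=[10,12,10] → #
    (5,2)@(11, 5): e=[-18,36,14] → ·
    (3,3)@(7, 7): e=[14,4,14] → #
    (4,3)@(9, 7): e=[-14,28,18] → ·
    (3,4)@(7, 9): e=[-10,20,22] → ·
  covered (4 px):
    · · · · · · # ·
    · · · · · # · ·
    · · · · # · · ·
    · · · # · · · ·
    · · · · · · · ·
    · · · · · · · ·
    · · · · · · · ·
    · · · · · · · ·
    · · · · · · · ·
    · · · · · · · ·
T3:
  2·area = 38
  edge (12, 15)→(10, 18): d=(-2,3) right/bottom  bias=-1
  edge (10, 18)→(8, 2): d=(-2,-16) top-left  bias=+0
  edge (8, 2)→(12, 15): d=(4,13) right/bottom  bias=-1
    (4,3)@(9, 7): e=[25,6,7] → #
    (5,3)@(11, 7): e=[19,38,-19] → ·
    (4,4)@(9, 9): e=[21,2,15] → #
    (5,4)@(11, 9): e=[15,34,-11] → ·
    (4,5)@(9, 11): e=[17,-2,23] → ·
    (5,6)@(11, 13): e=[7,26,5] → #
    (6,6)@(13, 13): e=[1,58,-21] → ·
    (5,7)@(11, 15): e=[3,22,13] → #
    (6,7)@(13, 15): e=[-3,54,-13] → ·
    (5,8)@(11, 17): e=[-1,18,21] → ·
  covered (4 px):
    · · · · · · · ·
    · · · · · · · ·
    · · · · · · · ·
    · · · · # · · ·
    · · · · # · · ·
    · · · · · · · ·
    · · · · · # · ·
    · · · · · # · ·
    · · · · · · · ·
    · · · · · · · ·
T4:
  2·area = 44
  edge (2, 8)→(14, 18): d=(12,10) right/bottom  bias=-1
  edge (14, 18)→(6, 15): d=(-8,-3) top-left  bias=+0
  edge (6, 15)→(2, 8): d=(-4,-7) top-left  bias=+0
    (1,4)@(3, 9): e=[2,39,3] → #
    (2,4)@(5, 9): e=[-18,45,17] → ·
    (1,5)@(3, 11): e=[26,23,-5] → ·
    (2,5)@(5, 11): e=[6,29,9] → #
    (3,5)@(7, 11): e=[-14,35,23] → ·
    (2,6)@(5, 13): e=[30,13,1] → #
    (3,6)@(7, 13): e=[10,19,15] → #
    (4,6)@(9, 13): e=[-10,25,29] → ·
    (2,7)@(5, 15): e=[54,-3,-7] → ·
    (3,7)@(7, 15): e=[34,3,7] → #
    (4,7)@(9, 15): e=[14,9,21] → #
    (5,7)@(11, 15): e=[-6,15,35] → ·
  covered (6 px):
    · · · · · · · ·
    · · · · · · · ·
    · · · · · · · ·
    · · · · · · · ·
    · # · · · · · ·
    · · # · · · · ·
    · · # # · · · ·
    · · · # # · · ·
    · · · · · · · ·
    · · · · · · · ·

Answer: "outside"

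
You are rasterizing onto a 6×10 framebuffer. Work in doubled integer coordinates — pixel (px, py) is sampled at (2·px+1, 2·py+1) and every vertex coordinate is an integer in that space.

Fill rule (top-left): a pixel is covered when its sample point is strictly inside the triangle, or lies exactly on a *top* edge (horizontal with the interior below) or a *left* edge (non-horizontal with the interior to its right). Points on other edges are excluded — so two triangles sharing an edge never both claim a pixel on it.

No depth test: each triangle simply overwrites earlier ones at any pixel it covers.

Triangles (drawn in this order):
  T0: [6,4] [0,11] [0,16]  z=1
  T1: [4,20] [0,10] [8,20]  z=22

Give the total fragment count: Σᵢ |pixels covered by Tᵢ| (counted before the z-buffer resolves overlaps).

T0:
  2·area = 30  (B↔C swapped to make it positive)
  edge (6, 4)→(0, 16): d=(-6,12) right/bottom  bias=-1
  edge (0, 16)→(0, 11): d=(0,-5) top-left  bias=+0
  edge (0, 11)→(6, 4): d=(6,-7) top-left  bias=+0
    (1,4)@(3, 9): e=[6,15,9] → X
    (2,4)@(5, 9): e=[-18,25,23] → .
    (0,5)@(1, 11): e=[18,5,7] → X
    (1,5)@(3, 11): e=[-6,15,21] → .
    (0,6)@(1, 13): e=[6,5,19] → X
    (1,6)@(3, 13): e=[-18,15,33] → .
    (0,7)@(1, 15): e=[-6,5,31] → .
  covered (3 px):
    . . . . . .
    . . . . . .
    . . . . . .
    . . . . . .
    . X . . . .
    X . . . . .
    X . . . . .
    . . . . . .
    . . . . . .
    . . . . . .
T1:
  2·area = 40
  edge (4, 20)→(0, 10): d=(-4,-10) top-left  bias=+0
  edge (0, 10)→(8, 20): d=(8,10) right/bottom  bias=-1
  edge (8, 20)→(4, 20): d=(-4,0) right/bottom  bias=-1
    (1,7)@(3, 15): e=[10,10,20] → X
    (2,7)@(5, 15): e=[30,-10,20] → .
    (1,8)@(3, 17): e=[2,26,12] → X
    (2,8)@(5, 17): e=[22,6,12] → X
    (3,8)@(7, 17): e=[42,-14,12] → .
    (1,9)@(3, 19): e=[-6,42,4] → .
    (2,9)@(5, 19): e=[14,22,4] → X
    (3,9)@(7, 19): e=[34,2,4] → X
    (4,9)@(9, 19): e=[54,-18,4] → .
  covered (5 px):
    . . . . . .
    . . . . . .
    . . . . . .
    . . . . . .
    . . . . . .
    . . . . . .
    . . . . . .
    . X . . . .
    . X X . . .
    . . X X . .

Result: 8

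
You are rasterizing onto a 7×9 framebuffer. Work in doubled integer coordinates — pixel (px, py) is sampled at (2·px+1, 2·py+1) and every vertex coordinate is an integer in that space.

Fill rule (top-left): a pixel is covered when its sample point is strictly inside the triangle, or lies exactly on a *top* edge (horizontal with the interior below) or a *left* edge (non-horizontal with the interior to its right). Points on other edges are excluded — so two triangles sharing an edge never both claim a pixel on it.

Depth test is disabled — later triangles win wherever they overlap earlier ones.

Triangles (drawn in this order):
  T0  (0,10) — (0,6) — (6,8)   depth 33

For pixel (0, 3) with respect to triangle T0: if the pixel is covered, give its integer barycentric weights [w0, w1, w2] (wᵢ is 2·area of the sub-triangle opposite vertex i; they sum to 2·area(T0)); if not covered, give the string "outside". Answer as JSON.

T0:
  2·area = 24
  edge (0, 10)→(0, 6): d=(0,-4) top-left  bias=+0
  edge (0, 6)→(6, 8): d=(6,2) right/bottom  bias=-1
  edge (6, 8)→(0, 10): d=(-6,2) right/bottom  bias=-1
    (0,3)@(1, 7): e=[4,4,16] → █
    (1,3)@(3, 7): e=[12,0,12] → ·  [on edge]
    (4,3)@(9, 7): e=[36,-12,0] → ·  [on edge]
    (0,4)@(1, 9): e=[4,16,4] → █
    (1,4)@(3, 9): e=[12,12,0] → ·  [on edge]
    (4,4)@(9, 9): e=[36,0,-12] → ·  [on edge]
    (0,5)@(1, 11): e=[4,28,-8] → ·
  covered (2 px):
    · · · · · · ·
    · · · · · · ·
    · · · · · · ·
    █ · · · · · ·
    █ · · · · · ·
    · · · · · · ·
    · · · · · · ·
    · · · · · · ·
    · · · · · · ·

Final: [4,16,4]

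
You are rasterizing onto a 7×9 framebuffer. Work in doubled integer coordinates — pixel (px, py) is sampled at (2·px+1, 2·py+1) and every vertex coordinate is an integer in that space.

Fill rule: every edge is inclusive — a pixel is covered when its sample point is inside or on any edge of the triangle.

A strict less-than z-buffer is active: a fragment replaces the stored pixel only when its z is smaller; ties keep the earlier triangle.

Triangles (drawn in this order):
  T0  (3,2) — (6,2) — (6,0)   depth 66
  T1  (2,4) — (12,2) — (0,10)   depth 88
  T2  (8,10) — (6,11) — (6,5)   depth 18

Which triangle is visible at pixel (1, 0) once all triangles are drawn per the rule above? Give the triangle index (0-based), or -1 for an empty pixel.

T0:
  2·area = 6  (B↔C swapped to make it positive)
  edge (3, 2)→(6, 0): d=(3,-2) inclusive
  edge (6, 0)→(6, 2): d=(0,2) inclusive
  edge (6, 2)→(3, 2): d=(-3,0) inclusive
    (2,0)@(5, 1): e=[1,2,3] → #
    (3,0)@(7, 1): e=[5,-2,3] → ·
    (2,1)@(5, 3): e=[7,2,-3] → ·
  covered (1 px):
    · · # · · · ·
    · · · · · · ·
    · · · · · · ·
    · · · · · · ·
    · · · · · · ·
    · · · · · · ·
    · · · · · · ·
    · · · · · · ·
    · · · · · · ·
T1:
  2·area = 56
  edge (2, 4)→(12, 2): d=(10,-2) inclusive
  edge (12, 2)→(0, 10): d=(-12,8) inclusive
  edge (0, 10)→(2, 4): d=(2,-6) inclusive
    (1,0)@(3, 1): e=[-28,84,0] → ·  [on edge]
    (3,1)@(7, 3): e=[0,28,28] → #  [on edge]
    (4,1)@(9, 3): e=[4,12,40] → #
    (5,1)@(11, 3): e=[8,-4,52] → ·
    (1,2)@(3, 5): e=[12,36,8] → #
    (2,2)@(5, 5): e=[16,20,20] → #
    (4,2)@(9, 5): e=[24,-12,44] → ·
    (0,3)@(1, 7): e=[28,28,0] → #  [on edge]
    (2,3)@(5, 7): e=[36,-4,24] → ·
    (3,3)@(7, 7): e=[40,-20,36] → ·
    (0,4)@(1, 9): e=[48,4,4] → #
    (1,4)@(3, 9): e=[52,-12,16] → ·
  covered (8 px):
    · · · · · · ·
    · · · # # · ·
    · # # # · · ·
    # # · · · · ·
    # · · · · · ·
    · · · · · · ·
    · · · · · · ·
    · · · · · · ·
    · · · · · · ·
T2:
  2·area = 12
  edge (8, 10)→(6, 11): d=(-2,1) inclusive
  edge (6, 11)→(6, 5): d=(0,-6) inclusive
  edge (6, 5)→(8, 10): d=(2,5) inclusive
    (3,4)@(7, 9): e=[3,6,3] → #
    (4,4)@(9, 9): e=[1,18,-7] → ·
    (3,5)@(7, 11): e=[-1,6,7] → ·
  covered (1 px):
    · · · · · · ·
    · · · · · · ·
    · · · · · · ·
    · · · · · · ·
    · · · # · · ·
    · · · · · · ·
    · · · · · · ·
    · · · · · · ·
    · · · · · · ·

Z-buffer (winner per pixel, '.' = empty):
  . . 0 . . . .
  . . . 1 1 . .
  . 1 1 1 . . .
  1 1 . . . . .
  1 . . 2 . . .
  . . . . . . .
  . . . . . . .
  . . . . . . .
  . . . . . . .

Answer: -1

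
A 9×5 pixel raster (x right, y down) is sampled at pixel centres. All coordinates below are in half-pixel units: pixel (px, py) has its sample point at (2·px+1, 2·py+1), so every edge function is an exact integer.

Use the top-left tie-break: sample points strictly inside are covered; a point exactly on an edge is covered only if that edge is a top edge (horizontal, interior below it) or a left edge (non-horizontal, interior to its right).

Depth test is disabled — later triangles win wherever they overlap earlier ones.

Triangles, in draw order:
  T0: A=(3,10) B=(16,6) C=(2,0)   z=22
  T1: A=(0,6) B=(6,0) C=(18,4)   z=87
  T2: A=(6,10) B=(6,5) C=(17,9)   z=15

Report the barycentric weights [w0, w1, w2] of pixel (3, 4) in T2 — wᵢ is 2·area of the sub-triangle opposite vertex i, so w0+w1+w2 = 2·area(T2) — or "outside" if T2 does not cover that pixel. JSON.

T0:
  2·area = 134  (B↔C swapped to make it positive)
  edge (3, 10)→(2, 0): d=(-1,-10) top-left  bias=+0
  edge (2, 0)→(16, 6): d=(14,6) right/bottom  bias=-1
  edge (16, 6)→(3, 10): d=(-13,4) right/bottom  bias=-1
    (1,0)@(3, 1): e=[9,8,117] → █
    (2,0)@(5, 1): e=[29,-4,109] → ·
    (1,1)@(3, 3): e=[7,36,91] → █
    (2,1)@(5, 3): e=[27,24,83] → █
    (3,1)@(7, 3): e=[47,12,75] → █
    (4,1)@(9, 3): e=[67,0,67] → ·  [on edge]
    (1,2)@(3, 5): e=[5,64,65] → █
    (4,2)@(9, 5): e=[65,28,41] → █
    (5,2)@(11, 5): e=[85,16,33] → █
    (6,2)@(13, 5): e=[105,4,25] → █
    (7,2)@(15, 5): e=[125,-8,17] → ·
    (1,3)@(3, 7): e=[3,92,39] → █
  covered (17 px):
    · █ · · · · · · ·
    · █ █ █ · · · · ·
    · █ █ █ █ █ █ · ·
    · █ █ █ █ █ · · ·
    · █ █ · · · · · ·
T1:
  2·area = 96
  edge (0, 6)→(6, 0): d=(6,-6) top-left  bias=+0
  edge (6, 0)→(18, 4): d=(12,4) right/bottom  bias=-1
  edge (18, 4)→(0, 6): d=(-18,2) right/bottom  bias=-1
    (2,0)@(5, 1): e=[0,16,80] → █  [on edge]
    (3,0)@(7, 1): e=[12,8,76] → █
    (4,0)@(9, 1): e=[24,0,72] → ·  [on edge]
    (1,1)@(3, 3): e=[0,48,48] → █  [on edge]
    (4,1)@(9, 3): e=[36,24,36] → █
    (5,1)@(11, 3): e=[48,16,32] → █
    (6,1)@(13, 3): e=[60,8,28] → █
    (7,1)@(15, 3): e=[72,0,24] → ·  [on edge]
    (0,2)@(1, 5): e=[0,80,16] → █  [on edge]
    (4,2)@(9, 5): e=[48,48,0] → ·  [on edge]
    (5,2)@(11, 5): e=[60,40,-4] → ·
    (6,2)@(13, 5): e=[72,32,-8] → ·
  covered (12 px):
    · · █ █ · · · · ·
    · █ █ █ █ █ █ · ·
    █ █ █ █ · · · · ·
    · · · · · · · · ·
    · · · · · · · · ·
T2:
  2·area = 55
  edge (6, 10)→(6, 5): d=(0,-5) top-left  bias=+0
  edge (6, 5)→(17, 9): d=(11,4) right/bottom  bias=-1
  edge (17, 9)→(6, 10): d=(-11,1) right/bottom  bias=-1
    (3,3)@(7, 7): e=[5,18,32] → █
    (4,3)@(9, 7): e=[15,10,30] → █
    (5,3)@(11, 7): e=[25,2,28] → █
    (6,3)@(13, 7): e=[35,-6,26] → ·
    (3,4)@(7, 9): e=[5,40,10] → █
    (6,4)@(13, 9): e=[35,16,4] → █
    (7,4)@(15, 9): e=[45,8,2] → █
    (8,4)@(17, 9): e=[55,0,0] → ·  [on edge]
  covered (8 px):
    · · · · · · · · ·
    · · · · · · · · ·
    · · · · · · · · ·
    · · · █ █ █ · · ·
    · · · █ █ █ █ █ ·

Final: [40,10,5]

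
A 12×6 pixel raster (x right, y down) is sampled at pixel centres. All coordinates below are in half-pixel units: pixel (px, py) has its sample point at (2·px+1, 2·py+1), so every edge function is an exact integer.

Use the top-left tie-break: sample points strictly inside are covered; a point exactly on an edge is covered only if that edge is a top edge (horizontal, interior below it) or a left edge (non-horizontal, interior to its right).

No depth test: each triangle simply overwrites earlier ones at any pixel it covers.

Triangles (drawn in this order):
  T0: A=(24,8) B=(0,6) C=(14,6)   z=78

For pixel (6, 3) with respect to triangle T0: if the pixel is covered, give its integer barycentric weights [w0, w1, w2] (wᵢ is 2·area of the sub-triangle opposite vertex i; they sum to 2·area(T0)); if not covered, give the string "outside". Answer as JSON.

T0:
  2·area = 28
  edge (24, 8)→(0, 6): d=(-24,-2) top-left  bias=+0
  edge (0, 6)→(14, 6): d=(14,0) top-left  bias=+0
  edge (14, 6)→(24, 8): d=(10,2) right/bottom  bias=-1
    (4,2)@(9, 5): e=[42,-14,0] → .  [on edge]
    (6,3)@(13, 7): e=[2,14,12] → X
    (7,3)@(15, 7): e=[6,14,8] → X
    (8,3)@(17, 7): e=[10,14,4] → X
    (9,3)@(19, 7): e=[14,14,0] → .  [on edge]
    (6,4)@(13, 9): e=[-46,42,32] → .
    (7,4)@(15, 9): e=[-42,42,28] → .
    (8,4)@(17, 9): e=[-38,42,24] → .
  covered (3 px):
    . . . . . . . . . . . .
    . . . . . . . . . . . .
    . . . . . . . . . . . .
    . . . . . . X X X . . .
    . . . . . . . . . . . .
    . . . . . . . . . . . .

Result: [14,12,2]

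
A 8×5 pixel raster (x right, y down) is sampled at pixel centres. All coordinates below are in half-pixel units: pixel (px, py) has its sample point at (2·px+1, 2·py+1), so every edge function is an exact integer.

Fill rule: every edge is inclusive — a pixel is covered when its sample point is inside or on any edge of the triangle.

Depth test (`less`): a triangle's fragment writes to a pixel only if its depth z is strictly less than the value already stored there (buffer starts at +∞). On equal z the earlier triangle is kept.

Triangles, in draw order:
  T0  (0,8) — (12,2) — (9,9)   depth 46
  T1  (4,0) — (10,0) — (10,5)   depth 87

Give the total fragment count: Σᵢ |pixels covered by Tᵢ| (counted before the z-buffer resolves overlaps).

T0:
  2·area = 66
  edge (0, 8)→(12, 2): d=(12,-6) inclusive
  edge (12, 2)→(9, 9): d=(-3,7) inclusive
  edge (9, 9)→(0, 8): d=(-9,-1) inclusive
    (5,1)@(11, 3): e=[6,4,56] → █
    (6,1)@(13, 3): e=[18,-10,58] → ·
    (3,2)@(7, 5): e=[6,26,34] → █
    (4,2)@(9, 5): e=[18,12,36] → █
    (5,2)@(11, 5): e=[30,-2,38] → ·
    (1,3)@(3, 7): e=[6,48,12] → █
    (2,3)@(5, 7): e=[18,34,14] → █
    (5,3)@(11, 7): e=[54,-8,20] → ·
    (1,4)@(3, 9): e=[30,42,-6] → ·
    (2,4)@(5, 9): e=[42,28,-4] → ·
    (3,4)@(7, 9): e=[54,14,-2] → ·
    (4,4)@(9, 9): e=[66,0,0] → █  [on edge]
  covered (8 px):
    · · · · · · · ·
    · · · · · █ · ·
    · · · █ █ · · ·
    · █ █ █ █ · · ·
    · · · · █ · · ·
T1:
  2·area = 30
  edge (4, 0)→(10, 0): d=(6,0) inclusive
  edge (10, 0)→(10, 5): d=(0,5) inclusive
  edge (10, 5)→(4, 0): d=(-6,-5) inclusive
    (3,0)@(7, 1): e=[6,15,9] → █
    (4,0)@(9, 1): e=[6,5,19] → █
    (5,0)@(11, 1): e=[6,-5,29] → ·
    (3,1)@(7, 3): e=[18,15,-3] → ·
    (4,1)@(9, 3): e=[18,5,7] → █
    (5,1)@(11, 3): e=[18,-5,17] → ·
    (4,2)@(9, 5): e=[30,5,-5] → ·
  covered (3 px):
    · · · █ █ · · ·
    · · · · █ · · ·
    · · · · · · · ·
    · · · · · · · ·
    · · · · · · · ·

Result: 11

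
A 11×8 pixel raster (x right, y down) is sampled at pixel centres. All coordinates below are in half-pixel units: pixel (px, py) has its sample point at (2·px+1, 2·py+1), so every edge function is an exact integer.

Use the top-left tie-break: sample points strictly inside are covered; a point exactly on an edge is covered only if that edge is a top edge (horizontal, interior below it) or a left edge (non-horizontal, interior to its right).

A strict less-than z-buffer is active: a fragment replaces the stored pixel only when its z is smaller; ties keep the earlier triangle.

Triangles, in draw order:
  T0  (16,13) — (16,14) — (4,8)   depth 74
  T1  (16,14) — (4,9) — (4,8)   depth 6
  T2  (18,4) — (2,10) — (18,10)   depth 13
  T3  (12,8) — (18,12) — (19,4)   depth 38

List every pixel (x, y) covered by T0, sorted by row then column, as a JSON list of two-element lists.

T0:
  2·area = 12
  edge (16, 13)→(16, 14): d=(0,1) right/bottom  bias=-1
  edge (16, 14)→(4, 8): d=(-12,-6) top-left  bias=+0
  edge (4, 8)→(16, 13): d=(12,5) right/bottom  bias=-1
    (5,5)@(11, 11): e=[5,6,1] → X
    (6,5)@(13, 11): e=[3,18,-9] → .
    (5,6)@(11, 13): e=[5,-18,25] → .
    (7,6)@(15, 13): e=[1,6,5] → X
    (8,6)@(17, 13): e=[-1,18,-5] → .
    (7,7)@(15, 15): e=[1,-18,29] → .
  covered (2 px):
    . . . . . . . . . . .
    . . . . . . . . . . .
    . . . . . . . . . . .
    . . . . . . . . . . .
    . . . . . . . . . . .
    . . . . . X . . . . .
    . . . . . . . X . . .
    . . . . . . . . . . .
T1:
  2·area = 12
  edge (16, 14)→(4, 9): d=(-12,-5) top-left  bias=+0
  edge (4, 9)→(4, 8): d=(0,-1) top-left  bias=+0
  edge (4, 8)→(16, 14): d=(12,6) right/bottom  bias=-1
    (2,4)@(5, 9): e=[5,1,6] → X
    (3,4)@(7, 9): e=[15,3,-6] → .
    (2,5)@(5, 11): e=[-19,1,30] → .
    (4,5)@(9, 11): e=[1,5,6] → X
    (5,5)@(11, 11): e=[11,7,-6] → .
    (4,6)@(9, 13): e=[-23,5,30] → .
  covered (2 px):
    . . . . . . . . . . .
    . . . . . . . . . . .
    . . . . . . . . . . .
    . . . . . . . . . . .
    . . X . . . . . . . .
    . . . . X . . . . . .
    . . . . . . . . . . .
    . . . . . . . . . . .
T2:
  2·area = 96  (B↔C swapped to make it positive)
  edge (18, 4)→(18, 10): d=(0,6) right/bottom  bias=-1
  edge (18, 10)→(2, 10): d=(-16,0) right/bottom  bias=-1
  edge (2, 10)→(18, 4): d=(16,-6) top-left  bias=+0
    (8,2)@(17, 5): e=[6,80,10] → X
    (9,2)@(19, 5): e=[-6,80,22] → .
    (5,3)@(11, 7): e=[42,48,6] → X
    (6,3)@(13, 7): e=[30,48,18] → X
    (7,3)@(15, 7): e=[18,48,30] → X
    (9,3)@(19, 7): e=[-6,48,54] → .
    (2,4)@(5, 9): e=[78,16,2] → X
    (3,4)@(7, 9): e=[66,16,14] → X
    (4,4)@(9, 9): e=[54,16,26] → X
    (9,4)@(19, 9): e=[-6,16,86] → .
    (2,5)@(5, 11): e=[78,-16,34] → .
    (3,5)@(7, 11): e=[66,-16,46] → .
  covered (12 px):
    . . . . . . . . . . .
    . . . . . . . . . . .
    . . . . . . . . X . .
    . . . . . X X X X . .
    . . X X X X X X X . .
    . . . . . . . . . . .
    . . . . . . . . . . .
    . . . . . . . . . . .
T3:
  2·area = 52  (B↔C swapped to make it positive)
  edge (12, 8)→(19, 4): d=(7,-4) top-left  bias=+0
  edge (19, 4)→(18, 12): d=(-1,8) right/bottom  bias=-1
  edge (18, 12)→(12, 8): d=(-6,-4) top-left  bias=+0
    (7,3)@(15, 7): e=[5,29,18] → X
    (8,3)@(17, 7): e=[13,13,26] → X
    (9,3)@(19, 7): e=[21,-3,34] → .
    (7,4)@(15, 9): e=[19,27,6] → X
    (9,4)@(19, 9): e=[35,-5,22] → .
    (7,5)@(15, 11): e=[33,25,-6] → .
    (8,5)@(17, 11): e=[41,9,2] → X
    (9,5)@(19, 11): e=[49,-7,10] → .
    (8,6)@(17, 13): e=[55,7,-10] → .
  covered (5 px):
    . . . . . . . . . . .
    . . . . . . . . . . .
    . . . . . . . . . . .
    . . . . . . . X X . .
    . . . . . . . X X . .
    . . . . . . . . X . .
    . . . . . . . . . . .
    . . . . . . . . . . .

Final: [[5,5],[7,6]]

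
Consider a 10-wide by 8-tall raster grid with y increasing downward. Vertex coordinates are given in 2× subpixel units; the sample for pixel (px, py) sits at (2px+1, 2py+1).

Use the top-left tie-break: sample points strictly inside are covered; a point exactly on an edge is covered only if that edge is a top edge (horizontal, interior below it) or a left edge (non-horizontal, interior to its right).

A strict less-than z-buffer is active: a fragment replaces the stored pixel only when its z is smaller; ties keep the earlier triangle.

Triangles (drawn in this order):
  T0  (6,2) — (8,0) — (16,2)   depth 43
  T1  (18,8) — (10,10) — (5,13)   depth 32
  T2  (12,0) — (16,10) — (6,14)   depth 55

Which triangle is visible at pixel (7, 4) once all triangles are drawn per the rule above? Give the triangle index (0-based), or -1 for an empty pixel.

T0:
  2·area = 20
  edge (6, 2)→(8, 0): d=(2,-2) top-left  bias=+0
  edge (8, 0)→(16, 2): d=(8,2) right/bottom  bias=-1
  edge (16, 2)→(6, 2): d=(-10,0) right/bottom  bias=-1
    (3,0)@(7, 1): e=[0,10,10] → X  [on edge]
    (4,0)@(9, 1): e=[4,6,10] → X
    (5,0)@(11, 1): e=[8,2,10] → X
    (6,0)@(13, 1): e=[12,-2,10] → .
    (2,1)@(5, 3): e=[0,30,-10] → .  [on edge]
    (3,1)@(7, 3): e=[4,26,-10] → .
    (4,1)@(9, 3): e=[8,22,-10] → .
    (5,1)@(11, 3): e=[12,18,-10] → .
    (1,2)@(3, 5): e=[0,50,-30] → .  [on edge]
    (0,3)@(1, 7): e=[0,70,-50] → .  [on edge]
  covered (3 px):
    . . . X X X . . . .
    . . . . . . . . . .
    . . . . . . . . . .
    . . . . . . . . . .
    . . . . . . . . . .
    . . . . . . . . . .
    . . . . . . . . . .
    . . . . . . . . . .
T1:
  2·area = 14  (B↔C swapped to make it positive)
  edge (18, 8)→(5, 13): d=(-13,5) right/bottom  bias=-1
  edge (5, 13)→(10, 10): d=(5,-3) top-left  bias=+0
  edge (10, 10)→(18, 8): d=(8,-2) top-left  bias=+0
    (7,3)@(15, 7): e=[28,0,-14] → .  [on edge]
    (7,4)@(15, 9): e=[2,10,2] → X
    (8,4)@(17, 9): e=[-8,16,6] → .
    (4,5)@(9, 11): e=[6,2,6] → X
    (5,5)@(11, 11): e=[-4,8,10] → .
    (7,5)@(15, 11): e=[-24,20,18] → .
    (2,6)@(5, 13): e=[0,0,14] → .  [on edge]
    (4,6)@(9, 13): e=[-20,12,22] → .
  covered (2 px):
    . . . . . . . . . .
    . . . . . . . . . .
    . . . . . . . . . .
    . . . . . . . . . .
    . . . . . . . X . .
    . . . . X . . . . .
    . . . . . . . . . .
    . . . . . . . . . .
T2:
  2·area = 116
  edge (12, 0)→(16, 10): d=(4,10) right/bottom  bias=-1
  edge (16, 10)→(6, 14): d=(-10,4) right/bottom  bias=-1
  edge (6, 14)→(12, 0): d=(6,-14) top-left  bias=+0
    (5,1)@(11, 3): e=[22,90,4] → X
    (6,1)@(13, 3): e=[2,82,32] → X
    (7,1)@(15, 3): e=[-18,74,60] → .
    (5,2)@(11, 5): e=[30,70,16] → X
    (7,2)@(15, 5): e=[-10,54,72] → .
    (4,3)@(9, 7): e=[58,58,0] → X  [on edge]
    (7,3)@(15, 7): e=[-2,34,84] → .
    (4,4)@(9, 9): e=[66,38,12] → X
    (7,4)@(15, 9): e=[6,14,96] → X
    (8,4)@(17, 9): e=[-14,6,124] → .
    (4,5)@(9, 11): e=[74,18,24] → X
    (7,5)@(15, 11): e=[14,-6,108] → .
  covered (15 px):
    . . . . . . . . . .
    . . . . . X X . . .
    . . . . . X X . . .
    . . . . X X X . . .
    . . . . X X X X . .
    . . . . X X X . . .
    . . . X . . . . . .
    . . . . . . . . . .

Z-buffer (winner per pixel, '.' = empty):
  . . . 0 0 0 . . . .
  . . . . . 2 2 . . .
  . . . . . 2 2 . . .
  . . . . 2 2 2 . . .
  . . . . 2 2 2 1 . .
  . . . . 1 2 2 . . .
  . . . 2 . . . . . .
  . . . . . . . . . .

Answer: 1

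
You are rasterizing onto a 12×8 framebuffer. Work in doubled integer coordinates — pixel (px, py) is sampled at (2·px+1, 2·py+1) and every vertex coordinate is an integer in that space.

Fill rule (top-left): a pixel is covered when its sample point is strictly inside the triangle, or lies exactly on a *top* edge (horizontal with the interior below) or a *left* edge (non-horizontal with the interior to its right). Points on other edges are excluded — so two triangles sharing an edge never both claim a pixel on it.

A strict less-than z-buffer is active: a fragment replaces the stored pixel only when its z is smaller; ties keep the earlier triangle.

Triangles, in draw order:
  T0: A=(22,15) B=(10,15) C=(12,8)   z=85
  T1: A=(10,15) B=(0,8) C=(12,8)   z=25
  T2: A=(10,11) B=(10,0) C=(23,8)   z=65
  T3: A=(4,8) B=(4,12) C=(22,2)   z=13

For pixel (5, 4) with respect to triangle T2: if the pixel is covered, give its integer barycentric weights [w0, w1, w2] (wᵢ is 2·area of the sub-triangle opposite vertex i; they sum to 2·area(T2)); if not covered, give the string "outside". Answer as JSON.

T0:
  2·area = 84
  edge (22, 15)→(10, 15): d=(-12,0) right/bottom  bias=-1
  edge (10, 15)→(12, 8): d=(2,-7) top-left  bias=+0
  edge (12, 8)→(22, 15): d=(10,7) right/bottom  bias=-1
    (6,4)@(13, 9): e=[72,9,3] → #
    (7,4)@(15, 9): e=[72,23,-11] → ·
    (6,5)@(13, 11): e=[48,13,23] → #
    (7,5)@(15, 11): e=[48,27,9] → #
    (8,5)@(17, 11): e=[48,41,-5] → ·
    (5,6)@(11, 13): e=[24,3,57] → #
    (8,6)@(17, 13): e=[24,45,15] → #
    (9,6)@(19, 13): e=[24,59,1] → #
    (10,6)@(21, 13): e=[24,73,-13] → ·
    (0,7)@(1, 15): e=[0,-63,147] → ·  [on edge]
    (1,7)@(3, 15): e=[0,-49,133] → ·  [on edge]
    (2,7)@(5, 15): e=[0,-35,119] → ·  [on edge]
    (3,7)@(7, 15): e=[0,-21,105] → ·  [on edge]
    (4,7)@(9, 15): e=[0,-7,91] → ·  [on edge]
    (5,7)@(11, 15): e=[0,7,77] → ·  [on edge]
    (6,7)@(13, 15): e=[0,21,63] → ·  [on edge]
    (7,7)@(15, 15): e=[0,35,49] → ·  [on edge]
    (8,7)@(17, 15): e=[0,49,35] → ·  [on edge]
    (9,7)@(19, 15): e=[0,63,21] → ·  [on edge]
    (10,7)@(21, 15): e=[0,77,7] → ·  [on edge]
    (11,7)@(23, 15): e=[0,91,-7] → ·  [on edge]
  covered (8 px):
    · · · · · · · · · · · ·
    · · · · · · · · · · · ·
    · · · · · · · · · · · ·
    · · · · · · · · · · · ·
    · · · · · · # · · · · ·
    · · · · · · # # · · · ·
    · · · · · # # # # # · ·
    · · · · · · · · · · · ·
T1:
  2·area = 84
  edge (10, 15)→(0, 8): d=(-10,-7) top-left  bias=+0
  edge (0, 8)→(12, 8): d=(12,0) top-left  bias=+0
  edge (12, 8)→(10, 15): d=(-2,7) right/bottom  bias=-1
    (1,4)@(3, 9): e=[11,12,61] → #
    (2,4)@(5, 9): e=[25,12,47] → #
    (3,4)@(7, 9): e=[39,12,33] → #
    (4,4)@(9, 9): e=[53,12,19] → #
    (5,4)@(11, 9): e=[67,12,5] → #
    (6,4)@(13, 9): e=[81,12,-9] → ·
    (1,5)@(3, 11): e=[-9,36,57] → ·
    (2,5)@(5, 11): e=[5,36,43] → #
    (6,5)@(13, 11): e=[61,36,-13] → ·
    (2,6)@(5, 13): e=[-15,60,39] → ·
    (3,6)@(7, 13): e=[-1,60,25] → ·
    (4,6)@(9, 13): e=[13,60,11] → #
  covered (10 px):
    · · · · · · · · · · · ·
    · · · · · · · · · · · ·
    · · · · · · · · · · · ·
    · · · · · · · · · · · ·
    · # # # # # · · · · · ·
    · · # # # # · · · · · ·
    · · · · # · · · · · · ·
    · · · · · · · · · · · ·
T2:
  2·area = 143
  edge (10, 11)→(10, 0): d=(0,-11) top-left  bias=+0
  edge (10, 0)→(23, 8): d=(13,8) right/bottom  bias=-1
  edge (23, 8)→(10, 11): d=(-13,3) right/bottom  bias=-1
    (5,0)@(11, 1): e=[11,5,127] → #
    (6,0)@(13, 1): e=[33,-11,121] → ·
    (5,1)@(11, 3): e=[11,31,101] → #
    (6,1)@(13, 3): e=[33,15,95] → #
    (7,1)@(15, 3): e=[55,-1,89] → ·
    (5,2)@(11, 5): e=[11,57,75] → #
    (7,2)@(15, 5): e=[55,25,63] → #
    (8,2)@(17, 5): e=[77,9,57] → #
    (9,2)@(19, 5): e=[99,-7,51] → ·
    (5,3)@(11, 7): e=[11,83,49] → #
    (9,3)@(19, 7): e=[99,19,25] → #
    (10,3)@(21, 7): e=[121,3,19] → #
  covered (17 px):
    · · · · · # · · · · · ·
    · · · · · # # · · · · ·
    · · · · · # # # # · · ·
    · · · · · # # # # # # ·
    · · · · · # # # # · · ·
    · · · · · · · · · · · ·
    · · · · · · · · · · · ·
    · · · · · · · · · · · ·
T3:
  2·area = 72  (B↔C swapped to make it positive)
  edge (4, 8)→(22, 2): d=(18,-6) top-left  bias=+0
  edge (22, 2)→(4, 12): d=(-18,10) right/bottom  bias=-1
  edge (4, 12)→(4, 8): d=(0,-4) top-left  bias=+0
    (9,1)@(19, 3): e=[0,12,60] → #  [on edge]
    (10,1)@(21, 3): e=[12,-8,68] → ·
    (6,2)@(13, 5): e=[0,36,36] → #  [on edge]
    (7,2)@(15, 5): e=[12,16,44] → #
    (8,2)@(17, 5): e=[24,-4,52] → ·
    (9,2)@(19, 5): e=[36,-24,60] → ·
    (3,3)@(7, 7): e=[0,60,12] → #  [on edge]
    (4,3)@(9, 7): e=[12,40,20] → #
    (5,3)@(11, 7): e=[24,20,28] → #
    (6,3)@(13, 7): e=[36,0,36] → ·  [on edge]
    (7,3)@(15, 7): e=[48,-20,44] → ·
    (0,4)@(1, 9): e=[0,84,-12] → ·  [on edge]
  covered (10 px):
    · · · · · · · · · · · ·
    · · · · · · · · · # · ·
    · · · · · · # # · · · ·
    · · · # # # · · · · · ·
    · · # # # · · · · · · ·
    · · # · · · · · · · · ·
    · · · · · · · · · · · ·
    · · · · · · · · · · · ·

Answer: [109,23,11]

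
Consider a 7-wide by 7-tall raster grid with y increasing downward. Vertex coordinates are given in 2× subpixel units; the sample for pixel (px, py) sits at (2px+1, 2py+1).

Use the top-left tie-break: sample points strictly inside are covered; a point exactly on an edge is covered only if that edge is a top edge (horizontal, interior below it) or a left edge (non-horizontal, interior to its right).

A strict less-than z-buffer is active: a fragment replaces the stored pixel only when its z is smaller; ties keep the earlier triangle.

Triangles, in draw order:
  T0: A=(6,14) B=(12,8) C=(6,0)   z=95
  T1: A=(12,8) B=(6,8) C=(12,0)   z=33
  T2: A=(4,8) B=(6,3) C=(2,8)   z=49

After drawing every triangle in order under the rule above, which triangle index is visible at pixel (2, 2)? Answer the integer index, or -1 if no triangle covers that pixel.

T0:
  2·area = 84  (B↔C swapped to make it positive)
  edge (6, 14)→(6, 0): d=(0,-14) top-left  bias=+0
  edge (6, 0)→(12, 8): d=(6,8) right/bottom  bias=-1
  edge (12, 8)→(6, 14): d=(-6,6) right/bottom  bias=-1
    (3,1)@(7, 3): e=[14,10,60] → #
    (4,1)@(9, 3): e=[42,-6,48] → ·
    (3,2)@(7, 5): e=[14,22,48] → #
    (4,2)@(9, 5): e=[42,6,36] → #
    (5,2)@(11, 5): e=[70,-10,24] → ·
    (3,3)@(7, 7): e=[14,34,36] → #
    (5,3)@(11, 7): e=[70,2,12] → #
    (6,3)@(13, 7): e=[98,-14,0] → ·  [on edge]
    (3,4)@(7, 9): e=[14,46,24] → #
    (5,4)@(11, 9): e=[70,14,0] → ·  [on edge]
    (3,5)@(7, 11): e=[14,58,12] → #
    (4,5)@(9, 11): e=[42,42,0] → ·  [on edge]
    (3,6)@(7, 13): e=[14,70,0] → ·  [on edge]
  covered (9 px):
    · · · · · · ·
    · · · # · · ·
    · · · # # · ·
    · · · # # # ·
    · · · # # · ·
    · · · # · · ·
    · · · · · · ·
T1:
  2·area = 48
  edge (12, 8)→(6, 8): d=(-6,0) right/bottom  bias=-1
  edge (6, 8)→(12, 0): d=(6,-8) top-left  bias=+0
  edge (12, 0)→(12, 8): d=(0,8) right/bottom  bias=-1
    (5,1)@(11, 3): e=[30,10,8] → #
    (6,1)@(13, 3): e=[30,26,-8] → ·
    (4,2)@(9, 5): e=[18,6,24] → #
    (6,2)@(13, 5): e=[18,38,-8] → ·
    (3,3)@(7, 7): e=[6,2,40] → #
    (6,3)@(13, 7): e=[6,50,-8] → ·
    (3,4)@(7, 9): e=[-6,14,40] → ·
    (4,4)@(9, 9): e=[-6,30,24] → ·
    (5,4)@(11, 9): e=[-6,46,8] → ·
  covered (6 px):
    · · · · · · ·
    · · · · · # ·
    · · · · # # ·
    · · · # # # ·
    · · · · · · ·
    · · · · · · ·
    · · · · · · ·
T2:
  2·area = 10  (B↔C swapped to make it positive)
  edge (4, 8)→(2, 8): d=(-2,0) right/bottom  bias=-1
  edge (2, 8)→(6, 3): d=(4,-5) top-left  bias=+0
  edge (6, 3)→(4, 8): d=(-2,5) right/bottom  bias=-1
    (2,2)@(5, 5): e=[6,3,1] → #
    (3,2)@(7, 5): e=[6,13,-9] → ·
    (1,3)@(3, 7): e=[2,1,7] → #
    (2,3)@(5, 7): e=[2,11,-3] → ·
    (1,4)@(3, 9): e=[-2,9,3] → ·
  covered (2 px):
    · · · · · · ·
    · · · · · · ·
    · · # · · · ·
    · # · · · · ·
    · · · · · · ·
    · · · · · · ·
    · · · · · · ·

Z-buffer (winner per pixel, '.' = empty):
  . . . . . . .
  . . . 0 . 1 .
  . . 2 0 1 1 .
  . 2 . 1 1 1 .
  . . . 0 0 . .
  . . . 0 . . .
  . . . . . . .

Answer: 2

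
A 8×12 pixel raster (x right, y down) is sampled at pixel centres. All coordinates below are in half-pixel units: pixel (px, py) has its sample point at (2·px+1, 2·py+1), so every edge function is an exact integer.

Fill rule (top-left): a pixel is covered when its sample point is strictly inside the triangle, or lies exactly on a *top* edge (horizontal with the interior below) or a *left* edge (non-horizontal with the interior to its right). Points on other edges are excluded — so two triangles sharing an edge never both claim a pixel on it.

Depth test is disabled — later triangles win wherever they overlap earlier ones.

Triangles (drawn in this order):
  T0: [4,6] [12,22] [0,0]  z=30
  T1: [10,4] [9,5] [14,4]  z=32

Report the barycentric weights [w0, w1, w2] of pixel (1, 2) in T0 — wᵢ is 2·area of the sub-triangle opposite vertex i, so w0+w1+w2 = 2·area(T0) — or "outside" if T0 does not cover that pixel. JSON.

T0:
  2·area = 16
  edge (4, 6)→(12, 22): d=(8,16) right/bottom  bias=-1
  edge (12, 22)→(0, 0): d=(-12,-22) top-left  bias=+0
  edge (0, 0)→(4, 6): d=(4,6) right/bottom  bias=-1
    (1,2)@(3, 5): e=[8,6,2] → X
    (2,2)@(5, 5): e=[-24,50,-10] → .
    (1,3)@(3, 7): e=[24,-18,10] → .
    (2,4)@(5, 9): e=[8,2,6] → X
    (3,4)@(7, 9): e=[-24,46,-6] → .
    (2,5)@(5, 11): e=[24,-22,14] → .
  covered (2 px):
    . . . . . . . .
    . . . . . . . .
    . X . . . . . .
    . . . . . . . .
    . . X . . . . .
    . . . . . . . .
    . . . . . . . .
    . . . . . . . .
    . . . . . . . .
    . . . . . . . .
    . . . . . . . .
    . . . . . . . .
T1:
  2·area = 4  (B↔C swapped to make it positive)
  edge (10, 4)→(14, 4): d=(4,0) top-left  bias=+0
  edge (14, 4)→(9, 5): d=(-5,1) right/bottom  bias=-1
  edge (9, 5)→(10, 4): d=(1,-1) top-left  bias=+0
    (6,0)@(13, 1): e=[-12,16,0] → .  [on edge]
    (5,1)@(11, 3): e=[-4,8,0] → .  [on edge]
    (4,2)@(9, 5): e=[4,0,0] → .  [on edge]
    (3,3)@(7, 7): e=[12,-8,0] → .  [on edge]
    (2,4)@(5, 9): e=[20,-16,0] → .  [on edge]
    (1,5)@(3, 11): e=[28,-24,0] → .  [on edge]
    (0,6)@(1, 13): e=[36,-32,0] → .  [on edge]
  covered (0 px):
    . . . . . . . .
    . . . . . . . .
    . . . . . . . .
    . . . . . . . .
    . . . . . . . .
    . . . . . . . .
    . . . . . . . .
    . . . . . . . .
    . . . . . . . .
    . . . . . . . .
    . . . . . . . .
    . . . . . . . .

Answer: [6,2,8]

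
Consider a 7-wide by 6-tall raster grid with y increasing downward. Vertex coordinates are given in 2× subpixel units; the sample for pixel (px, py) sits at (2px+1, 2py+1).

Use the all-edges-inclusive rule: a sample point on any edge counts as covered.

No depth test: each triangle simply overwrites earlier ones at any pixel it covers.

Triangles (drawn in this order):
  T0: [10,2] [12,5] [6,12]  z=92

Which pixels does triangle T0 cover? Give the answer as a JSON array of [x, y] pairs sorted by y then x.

T0:
  2·area = 32
  edge (10, 2)→(12, 5): d=(2,3) inclusive
  edge (12, 5)→(6, 12): d=(-6,7) inclusive
  edge (6, 12)→(10, 2): d=(4,-10) inclusive
    (4,2)@(9, 5): e=[9,21,2] → X
    (5,2)@(11, 5): e=[3,7,22] → X
    (6,2)@(13, 5): e=[-3,-7,42] → .
    (4,3)@(9, 7): e=[13,9,10] → X
    (5,3)@(11, 7): e=[7,-5,30] → .
    (4,4)@(9, 9): e=[17,-3,18] → .
  covered (3 px):
    . . . . . . .
    . . . . . . .
    . . . . X X .
    . . . . X . .
    . . . . . . .
    . . . . . . .

Result: [[4,2],[5,2],[4,3]]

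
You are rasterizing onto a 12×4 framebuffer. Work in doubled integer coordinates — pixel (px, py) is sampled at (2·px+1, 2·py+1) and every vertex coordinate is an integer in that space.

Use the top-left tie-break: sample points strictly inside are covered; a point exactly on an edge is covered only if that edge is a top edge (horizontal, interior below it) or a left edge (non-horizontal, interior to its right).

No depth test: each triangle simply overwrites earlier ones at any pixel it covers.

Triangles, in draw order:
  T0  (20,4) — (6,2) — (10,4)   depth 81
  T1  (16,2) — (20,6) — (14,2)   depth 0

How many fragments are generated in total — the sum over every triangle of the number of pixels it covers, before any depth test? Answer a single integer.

T0:
  2·area = 20  (B↔C swapped to make it positive)
  edge (20, 4)→(10, 4): d=(-10,0) right/bottom  bias=-1
  edge (10, 4)→(6, 2): d=(-4,-2) top-left  bias=+0
  edge (6, 2)→(20, 4): d=(14,2) right/bottom  bias=-1
    (4,1)@(9, 3): e=[10,2,8] → █
    (5,1)@(11, 3): e=[10,6,4] → █
    (6,1)@(13, 3): e=[10,10,0] → ·  [on edge]
    (4,2)@(9, 5): e=[-10,-6,36] → ·
    (5,2)@(11, 5): e=[-10,-2,32] → ·
  covered (2 px):
    · · · · · · · · · · · ·
    · · · · █ █ · · · · · ·
    · · · · · · · · · · · ·
    · · · · · · · · · · · ·
T1:
  2·area = 8
  edge (16, 2)→(20, 6): d=(4,4) right/bottom  bias=-1
  edge (20, 6)→(14, 2): d=(-6,-4) top-left  bias=+0
  edge (14, 2)→(16, 2): d=(2,0) top-left  bias=+0
    (7,0)@(15, 1): e=[0,10,-2] → ·  [on edge]
    (8,1)@(17, 3): e=[0,6,2] → ·  [on edge]
    (9,2)@(19, 5): e=[0,2,6] → ·  [on edge]
    (10,3)@(21, 7): e=[0,-2,10] → ·  [on edge]
  covered (0 px):
    · · · · · · · · · · · ·
    · · · · · · · · · · · ·
    · · · · · · · · · · · ·
    · · · · · · · · · · · ·

Answer: 2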